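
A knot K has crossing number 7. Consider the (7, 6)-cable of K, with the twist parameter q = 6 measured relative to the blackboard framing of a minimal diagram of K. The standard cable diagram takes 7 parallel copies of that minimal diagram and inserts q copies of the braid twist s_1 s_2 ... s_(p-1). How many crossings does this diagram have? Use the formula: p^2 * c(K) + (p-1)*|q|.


Step 1: Each of the c(K) crossings of the companion diagram becomes p*p = p^2 crossings among the p parallel strands, and each of the |q| twists s_1 s_2 ... s_(p-1) adds (p-1) crossings.
  Crossings = p^2 * c(K) + (p-1)*|q|
Step 2: = 7^2 * 7 + (7-1)*6
Step 3: = 49*7 + 6*6
Step 4: = 343 + 36 = 379

379


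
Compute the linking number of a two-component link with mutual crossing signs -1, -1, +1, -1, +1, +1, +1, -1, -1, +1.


Step 1: Count positive crossings: 5
Step 2: Count negative crossings: 5
Step 3: Sum of signs = 5 - 5 = 0
Step 4: Linking number = sum/2 = 0/2 = 0

0


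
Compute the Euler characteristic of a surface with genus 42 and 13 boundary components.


chi = 2 - 2g - b
= 2 - 2*42 - 13
= 2 - 84 - 13 = -95

-95


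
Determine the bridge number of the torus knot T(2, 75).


The bridge number of T(p,q) is min(p,q).
min(2, 75) = 2

2


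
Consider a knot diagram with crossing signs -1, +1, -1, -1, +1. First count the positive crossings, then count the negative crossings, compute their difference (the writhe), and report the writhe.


Step 1: Count positive crossings (+1).
Positive crossings: 2
Step 2: Count negative crossings (-1).
Negative crossings: 3
Step 3: Writhe = (positive) - (negative)
w = 2 - 3 = -1
Step 4: |w| = 1, and w is negative

-1


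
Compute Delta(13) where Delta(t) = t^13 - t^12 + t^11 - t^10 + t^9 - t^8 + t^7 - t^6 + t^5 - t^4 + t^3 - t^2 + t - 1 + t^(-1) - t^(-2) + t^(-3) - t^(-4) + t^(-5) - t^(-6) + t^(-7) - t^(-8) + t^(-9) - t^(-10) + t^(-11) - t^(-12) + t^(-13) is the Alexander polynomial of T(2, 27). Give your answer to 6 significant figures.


Substituting t = 13 into Delta(t) = t^13 - t^12 + t^11 - t^10 + t^9 - t^8 + t^7 - t^6 + t^5 - t^4 + t^3 - t^2 + t - 1 + t^(-1) - t^(-2) + t^(-3) - t^(-4) + t^(-5) - t^(-6) + t^(-7) - t^(-8) + t^(-9) - t^(-10) + t^(-11) - t^(-12) + t^(-13):
Term values: (302875106592253) + (-23298085122481) + (1792160394037) + (-137858491849) + (10604499373) + (-815730721) + (62748517) + (-4826809) + (371293) + (-28561) + (2197) + (-169) + (13) + (-1) + (0.0769231) + (-0.00591716) + (0.000455166) + (-3.50128e-05) + (2.69329e-06) + (-2.07176e-07) + (1.59366e-08) + (-1.22589e-09) + (9.42996e-11) + (-7.25382e-12) + (5.57986e-13) + (-4.2922e-14) + (3.30169e-15)
Sum = 2.812411704e+14
Rounded to 6 significant figures: 2.81241e+14

2.81241e+14


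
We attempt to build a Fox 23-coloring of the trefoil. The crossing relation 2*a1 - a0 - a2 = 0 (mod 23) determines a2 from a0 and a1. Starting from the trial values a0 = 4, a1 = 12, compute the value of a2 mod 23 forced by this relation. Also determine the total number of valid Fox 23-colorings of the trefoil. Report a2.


Step 1: Apply the given crossing relation 2*a1 - a0 - a2 = 0 (mod 23).
  a2 = 2*a1 - a0 mod 23
  a2 = 2*12 - 4 mod 23
  a2 = 24 - 4 mod 23
  a2 = 20 mod 23 = 20
Step 2: The trefoil has determinant 3.
  Number of Fox p-colorings (p prime) is p^2 if p = 3, else p.
  Since 23 does not divide 3, only trivial (constant) colorings exist.
  (So the trial a0 = 4, a1 = 12 with a0 != a1 does NOT extend to a valid coloring of the whole trefoil: the other two crossing relations require 3*(a1 - a0) = 0 (mod 23), which fails.)
  Total colorings = 23
Step 3: a2 = 20, total Fox 23-colorings = 23

20


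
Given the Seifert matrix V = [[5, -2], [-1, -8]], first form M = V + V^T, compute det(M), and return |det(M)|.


Step 1: Form V + V^T where V = [[5, -2], [-1, -8]]
  V^T = [[5, -1], [-2, -8]]
  V + V^T = [[10, -3], [-3, -16]]
Step 2: det(V + V^T) = 10*(-16) - (-3)*(-3)
  = -160 - 9 = -169
Step 3: Knot determinant = |det(V + V^T)| = |-169| = 169

169


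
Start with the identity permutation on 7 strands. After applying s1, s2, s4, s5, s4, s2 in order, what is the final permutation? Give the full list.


Starting with identity [1, 2, 3, 4, 5, 6, 7].
Apply generators in sequence:
  After s1: [2, 1, 3, 4, 5, 6, 7]
  After s2: [2, 3, 1, 4, 5, 6, 7]
  After s4: [2, 3, 1, 5, 4, 6, 7]
  After s5: [2, 3, 1, 5, 6, 4, 7]
  After s4: [2, 3, 1, 6, 5, 4, 7]
  After s2: [2, 1, 3, 6, 5, 4, 7]
Final permutation: [2, 1, 3, 6, 5, 4, 7]

[2, 1, 3, 6, 5, 4, 7]


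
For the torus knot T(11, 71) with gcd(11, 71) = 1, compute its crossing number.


For a torus knot T(p, q) with gcd(p,q)=1,
the crossing number is min(p*(q-1), q*(p-1)).
p*(q-1) = 11*70 = 770
q*(p-1) = 71*10 = 710
min(770, 710) = 710

710


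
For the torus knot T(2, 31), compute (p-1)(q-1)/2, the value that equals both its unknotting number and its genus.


For a torus knot T(p,q), both the unknotting number and genus equal (p-1)(q-1)/2.
= (2-1)(31-1)/2
= 1*30/2
= 30/2 = 15

15


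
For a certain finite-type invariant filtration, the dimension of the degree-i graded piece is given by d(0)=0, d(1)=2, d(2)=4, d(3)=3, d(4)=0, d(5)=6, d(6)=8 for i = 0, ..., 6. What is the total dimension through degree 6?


Total dimension = d(0) + d(1) + ... + d(6)
= 0 + 2 + 4 + 3 + 0 + 6 + 8
= 23

23


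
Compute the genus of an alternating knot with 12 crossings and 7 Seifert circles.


For alternating knots, g = (c - s + 1)/2.
= (12 - 7 + 1)/2
= 6/2 = 3

3


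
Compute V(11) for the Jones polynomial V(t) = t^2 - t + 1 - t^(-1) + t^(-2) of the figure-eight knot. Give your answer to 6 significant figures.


Substituting t = 11 into V(t) = t^2 - t + 1 - t^(-1) + t^(-2):
  (+)t^(2) = 121
  (-)t^(1) = -11
  (+)t^(0) = 1
  (-)t^(-1) = -0.0909091
  (+)t^(-2) = 0.00826446
Sum = (121) + (-11) + (1) + (-0.0909091) + (0.00826446)
= 110.9173554
Rounded to 6 significant figures: 110.917

110.917


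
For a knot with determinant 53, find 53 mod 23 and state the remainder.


Step 1: A knot is p-colorable if and only if p divides its determinant.
Step 2: Compute 53 mod 23.
53 = 2 * 23 + 7
Step 3: 53 mod 23 = 7
Step 4: The knot is 23-colorable: no

7


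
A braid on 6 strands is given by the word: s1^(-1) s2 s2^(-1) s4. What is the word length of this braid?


The word length counts the number of generators (including inverses).
Listing each generator: s1^(-1), s2, s2^(-1), s4
There are 4 generators in this braid word.

4


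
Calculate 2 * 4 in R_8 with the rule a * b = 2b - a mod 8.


2 * 4 = 2*4 - 2 mod 8
= 8 - 2 mod 8
= 6 mod 8 = 6

6


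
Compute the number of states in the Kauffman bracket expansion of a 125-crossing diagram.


Each crossing contributes 2 choices (A-smoothing or B-smoothing).
Total states = 2^125 = 42535295865117307932921825928971026432

42535295865117307932921825928971026432


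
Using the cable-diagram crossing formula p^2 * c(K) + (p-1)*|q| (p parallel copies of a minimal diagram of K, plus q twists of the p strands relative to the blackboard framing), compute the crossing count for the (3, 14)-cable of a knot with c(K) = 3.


Step 1: Each of the c(K) crossings of the companion diagram becomes p*p = p^2 crossings among the p parallel strands, and each of the |q| twists s_1 s_2 ... s_(p-1) adds (p-1) crossings.
  Crossings = p^2 * c(K) + (p-1)*|q|
Step 2: = 3^2 * 3 + (3-1)*14
Step 3: = 9*3 + 2*14
Step 4: = 27 + 28 = 55

55


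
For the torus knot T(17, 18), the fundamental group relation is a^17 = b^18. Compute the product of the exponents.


The relation is a^17 = b^18.
Product of exponents = 17 * 18
= 306

306


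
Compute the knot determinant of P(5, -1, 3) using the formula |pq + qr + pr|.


Step 1: Compute pq + qr + pr.
pq = 5*(-1) = -5
qr = (-1)*3 = -3
pr = 5*3 = 15
pq + qr + pr = -5 + (-3) + 15 = 7
Step 2: Take absolute value.
det(P(5,-1,3)) = |7| = 7

7


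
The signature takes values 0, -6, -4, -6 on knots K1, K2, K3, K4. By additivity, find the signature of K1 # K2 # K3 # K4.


The signature is additive under connected sum.
signature(K1 # K2 # K3 # K4) = (0) + (-6) + (-4) + (-6)
= -16

-16


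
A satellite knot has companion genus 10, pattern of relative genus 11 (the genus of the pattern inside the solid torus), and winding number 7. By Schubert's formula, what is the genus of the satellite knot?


Schubert: g(satellite) = g_rel(pattern) + |winding| * g(companion),
where g_rel(pattern) is the genus of the pattern relative to the solid torus.
= 11 + 7 * 10
= 11 + 70 = 81

81


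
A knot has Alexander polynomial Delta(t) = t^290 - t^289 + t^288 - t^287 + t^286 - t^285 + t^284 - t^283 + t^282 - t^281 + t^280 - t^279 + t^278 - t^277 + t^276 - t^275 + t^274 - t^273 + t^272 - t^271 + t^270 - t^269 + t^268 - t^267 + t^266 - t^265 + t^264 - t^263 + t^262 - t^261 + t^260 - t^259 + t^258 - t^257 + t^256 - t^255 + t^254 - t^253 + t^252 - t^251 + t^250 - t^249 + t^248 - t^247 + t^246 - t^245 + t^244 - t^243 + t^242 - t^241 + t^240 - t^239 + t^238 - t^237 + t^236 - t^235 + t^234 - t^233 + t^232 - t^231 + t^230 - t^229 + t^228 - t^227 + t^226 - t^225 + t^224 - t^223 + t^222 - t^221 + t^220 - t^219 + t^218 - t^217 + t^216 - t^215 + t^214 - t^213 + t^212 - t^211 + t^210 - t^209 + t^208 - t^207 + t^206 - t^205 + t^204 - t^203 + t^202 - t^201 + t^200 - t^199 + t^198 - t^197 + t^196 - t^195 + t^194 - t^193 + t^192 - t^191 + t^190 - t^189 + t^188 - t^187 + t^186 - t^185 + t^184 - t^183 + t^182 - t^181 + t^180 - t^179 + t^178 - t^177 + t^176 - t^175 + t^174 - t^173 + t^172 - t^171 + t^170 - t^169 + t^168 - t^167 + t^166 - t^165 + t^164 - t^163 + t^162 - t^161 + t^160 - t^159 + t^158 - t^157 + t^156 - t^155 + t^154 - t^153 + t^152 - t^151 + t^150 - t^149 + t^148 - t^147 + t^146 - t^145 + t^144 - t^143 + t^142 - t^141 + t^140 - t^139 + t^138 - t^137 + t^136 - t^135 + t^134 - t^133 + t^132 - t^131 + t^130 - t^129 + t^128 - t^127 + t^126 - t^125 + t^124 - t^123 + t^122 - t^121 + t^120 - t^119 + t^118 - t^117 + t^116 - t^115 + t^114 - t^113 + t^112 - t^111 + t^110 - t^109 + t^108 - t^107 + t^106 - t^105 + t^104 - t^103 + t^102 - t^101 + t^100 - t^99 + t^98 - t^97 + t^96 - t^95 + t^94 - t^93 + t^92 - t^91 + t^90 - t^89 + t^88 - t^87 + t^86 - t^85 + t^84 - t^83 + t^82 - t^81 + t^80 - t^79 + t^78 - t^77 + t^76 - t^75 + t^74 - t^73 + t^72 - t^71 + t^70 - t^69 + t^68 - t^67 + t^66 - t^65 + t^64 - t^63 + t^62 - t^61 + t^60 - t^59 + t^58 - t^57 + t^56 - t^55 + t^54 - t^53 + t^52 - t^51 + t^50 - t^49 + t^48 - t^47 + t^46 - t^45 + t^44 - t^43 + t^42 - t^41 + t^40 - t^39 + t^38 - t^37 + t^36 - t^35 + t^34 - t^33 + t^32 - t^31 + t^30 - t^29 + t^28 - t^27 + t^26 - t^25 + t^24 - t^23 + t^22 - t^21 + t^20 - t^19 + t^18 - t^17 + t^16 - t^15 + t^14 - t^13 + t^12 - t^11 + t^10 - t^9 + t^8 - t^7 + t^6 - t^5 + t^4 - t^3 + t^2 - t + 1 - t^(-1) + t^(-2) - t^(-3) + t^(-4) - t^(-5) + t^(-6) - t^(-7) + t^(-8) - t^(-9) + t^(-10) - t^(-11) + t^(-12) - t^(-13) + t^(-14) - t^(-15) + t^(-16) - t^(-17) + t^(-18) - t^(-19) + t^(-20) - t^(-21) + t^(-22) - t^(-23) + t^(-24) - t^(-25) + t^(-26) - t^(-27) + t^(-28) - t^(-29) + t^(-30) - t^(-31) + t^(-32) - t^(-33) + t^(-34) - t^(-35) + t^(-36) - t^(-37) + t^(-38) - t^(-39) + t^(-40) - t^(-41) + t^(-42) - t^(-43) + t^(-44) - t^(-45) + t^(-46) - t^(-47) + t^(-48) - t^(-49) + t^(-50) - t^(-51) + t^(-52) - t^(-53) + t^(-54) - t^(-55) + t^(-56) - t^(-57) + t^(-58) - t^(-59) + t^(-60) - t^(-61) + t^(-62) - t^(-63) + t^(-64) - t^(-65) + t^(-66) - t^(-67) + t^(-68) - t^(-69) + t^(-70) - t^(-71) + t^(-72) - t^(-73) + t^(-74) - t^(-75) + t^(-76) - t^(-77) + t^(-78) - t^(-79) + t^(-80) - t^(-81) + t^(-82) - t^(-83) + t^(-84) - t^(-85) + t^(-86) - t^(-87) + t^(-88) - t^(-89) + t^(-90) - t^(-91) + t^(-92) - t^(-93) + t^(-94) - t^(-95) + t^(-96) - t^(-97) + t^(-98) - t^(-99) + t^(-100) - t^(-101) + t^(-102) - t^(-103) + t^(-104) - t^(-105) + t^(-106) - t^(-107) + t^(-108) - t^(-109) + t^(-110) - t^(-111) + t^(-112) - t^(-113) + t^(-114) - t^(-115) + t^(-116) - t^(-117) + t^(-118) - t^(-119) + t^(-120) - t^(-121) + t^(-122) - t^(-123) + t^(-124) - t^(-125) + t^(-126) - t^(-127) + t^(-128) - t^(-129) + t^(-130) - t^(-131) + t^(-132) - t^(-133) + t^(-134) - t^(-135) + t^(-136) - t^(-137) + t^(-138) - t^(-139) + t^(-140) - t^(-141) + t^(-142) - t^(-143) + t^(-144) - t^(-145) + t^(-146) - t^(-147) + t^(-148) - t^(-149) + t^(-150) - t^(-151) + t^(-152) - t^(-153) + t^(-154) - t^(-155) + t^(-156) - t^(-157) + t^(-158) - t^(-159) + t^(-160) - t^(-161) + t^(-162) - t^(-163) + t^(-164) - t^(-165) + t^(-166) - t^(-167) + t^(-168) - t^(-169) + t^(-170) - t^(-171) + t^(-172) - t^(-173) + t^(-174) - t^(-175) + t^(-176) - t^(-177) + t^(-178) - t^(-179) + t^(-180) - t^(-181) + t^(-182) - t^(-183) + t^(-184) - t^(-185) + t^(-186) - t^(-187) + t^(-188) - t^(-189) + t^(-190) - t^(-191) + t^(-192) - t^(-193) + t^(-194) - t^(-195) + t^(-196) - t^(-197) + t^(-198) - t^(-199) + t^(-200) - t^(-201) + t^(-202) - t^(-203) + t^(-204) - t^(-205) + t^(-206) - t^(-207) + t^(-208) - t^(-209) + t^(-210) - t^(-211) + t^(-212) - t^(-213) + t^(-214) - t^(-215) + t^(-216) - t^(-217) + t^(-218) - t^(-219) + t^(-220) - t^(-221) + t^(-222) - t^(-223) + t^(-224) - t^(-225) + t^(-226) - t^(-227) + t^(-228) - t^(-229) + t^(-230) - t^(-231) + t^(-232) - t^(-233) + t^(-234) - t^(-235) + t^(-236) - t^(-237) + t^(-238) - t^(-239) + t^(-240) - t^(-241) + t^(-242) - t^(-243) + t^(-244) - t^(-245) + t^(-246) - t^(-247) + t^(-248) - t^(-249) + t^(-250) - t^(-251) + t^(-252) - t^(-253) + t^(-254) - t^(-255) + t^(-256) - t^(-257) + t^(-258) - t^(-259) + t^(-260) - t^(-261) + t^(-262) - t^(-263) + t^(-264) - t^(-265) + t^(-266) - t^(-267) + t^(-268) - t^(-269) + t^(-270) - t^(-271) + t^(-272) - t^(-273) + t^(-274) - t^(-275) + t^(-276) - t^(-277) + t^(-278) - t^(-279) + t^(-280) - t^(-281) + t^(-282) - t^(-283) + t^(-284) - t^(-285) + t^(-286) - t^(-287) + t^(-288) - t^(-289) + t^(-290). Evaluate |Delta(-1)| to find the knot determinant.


Step 1: The polynomial has 581 terms with alternating signs, exponents from 290 down to -290.
Step 2: Substitute t = -1. The i-th term has coefficient (-1)^i and exponent (m-i),
  so its value is (-1)^i * (-1)^(m-i) = (-1)^m = 1 for every i.
Step 3: All 581 terms equal 1, so Delta(-1) = 581 * (1) = 581
Step 4: |Delta(-1)| = 581

581


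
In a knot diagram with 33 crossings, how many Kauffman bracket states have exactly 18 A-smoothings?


We choose which 18 of 33 crossings get A-smoothings.
C(33, 18) = 33! / (18! * 15!)
= 1037158320

1037158320


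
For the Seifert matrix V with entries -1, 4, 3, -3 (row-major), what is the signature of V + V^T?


Step 1: V + V^T = [[-2, 7], [7, -6]]
Step 2: trace = -8, det = -37
Step 3: Discriminant = (-8)^2 - 4*(-37) = 212
Step 4: Eigenvalues: 3.28011, -11.2801
Step 5: Signature = (# positive eigenvalues) - (# negative eigenvalues) = 0

0


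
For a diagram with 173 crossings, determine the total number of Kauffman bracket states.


Each crossing contributes 2 choices (A-smoothing or B-smoothing).
Total states = 2^173 = 11972621413014756705924586149611790497021399392059392

11972621413014756705924586149611790497021399392059392


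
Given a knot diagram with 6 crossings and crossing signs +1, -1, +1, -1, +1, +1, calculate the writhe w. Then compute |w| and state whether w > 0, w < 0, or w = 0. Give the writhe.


Step 1: Count positive crossings (+1).
Positive crossings: 4
Step 2: Count negative crossings (-1).
Negative crossings: 2
Step 3: Writhe = (positive) - (negative)
w = 4 - 2 = 2
Step 4: |w| = 2, and w is positive

2


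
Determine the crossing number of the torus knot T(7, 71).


For a torus knot T(p, q) with gcd(p,q)=1,
the crossing number is min(p*(q-1), q*(p-1)).
p*(q-1) = 7*70 = 490
q*(p-1) = 71*6 = 426
min(490, 426) = 426

426


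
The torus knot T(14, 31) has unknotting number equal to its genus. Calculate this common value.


For a torus knot T(p,q), both the unknotting number and genus equal (p-1)(q-1)/2.
= (14-1)(31-1)/2
= 13*30/2
= 390/2 = 195

195


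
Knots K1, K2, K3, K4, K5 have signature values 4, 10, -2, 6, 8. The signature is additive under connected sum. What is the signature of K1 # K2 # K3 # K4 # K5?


The signature is additive under connected sum.
signature(K1 # K2 # K3 # K4 # K5) = (4) + (10) + (-2) + (6) + (8)
= 26

26


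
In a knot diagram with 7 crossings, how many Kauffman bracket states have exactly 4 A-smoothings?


We choose which 4 of 7 crossings get A-smoothings.
C(7, 4) = 7! / (4! * 3!)
= 35

35


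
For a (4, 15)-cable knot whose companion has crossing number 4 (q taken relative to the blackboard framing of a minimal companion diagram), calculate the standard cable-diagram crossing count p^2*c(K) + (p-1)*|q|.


Step 1: Each of the c(K) crossings of the companion diagram becomes p*p = p^2 crossings among the p parallel strands, and each of the |q| twists s_1 s_2 ... s_(p-1) adds (p-1) crossings.
  Crossings = p^2 * c(K) + (p-1)*|q|
Step 2: = 4^2 * 4 + (4-1)*15
Step 3: = 16*4 + 3*15
Step 4: = 64 + 45 = 109

109


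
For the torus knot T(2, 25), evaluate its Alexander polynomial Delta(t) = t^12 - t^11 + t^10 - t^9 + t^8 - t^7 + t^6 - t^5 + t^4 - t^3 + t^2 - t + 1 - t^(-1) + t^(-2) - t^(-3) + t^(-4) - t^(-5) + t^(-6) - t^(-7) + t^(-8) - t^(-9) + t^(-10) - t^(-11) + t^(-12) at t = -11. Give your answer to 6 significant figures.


Substituting t = -11 into Delta(t) = t^12 - t^11 + t^10 - t^9 + t^8 - t^7 + t^6 - t^5 + t^4 - t^3 + t^2 - t + 1 - t^(-1) + t^(-2) - t^(-3) + t^(-4) - t^(-5) + t^(-6) - t^(-7) + t^(-8) - t^(-9) + t^(-10) - t^(-11) + t^(-12):
Term values: (3138428376721) + (285311670611) + (25937424601) + (2357947691) + (214358881) + (19487171) + (1771561) + (161051) + (14641) + (1331) + (121) + (11) + (1) + (0.0909091) + (0.00826446) + (0.000751315) + (6.83013e-05) + (6.20921e-06) + (5.64474e-07) + (5.13158e-08) + (4.66507e-09) + (4.24098e-10) + (3.85543e-11) + (3.50494e-12) + (3.18631e-13)
Sum = 3.452271214e+12
Rounded to 6 significant figures: 3.45227e+12

3.45227e+12


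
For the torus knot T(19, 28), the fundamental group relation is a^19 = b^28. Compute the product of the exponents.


The relation is a^19 = b^28.
Product of exponents = 19 * 28
= 532

532


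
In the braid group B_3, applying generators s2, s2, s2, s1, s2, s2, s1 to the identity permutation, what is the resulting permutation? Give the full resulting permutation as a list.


Starting with identity [1, 2, 3].
Apply generators in sequence:
  After s2: [1, 3, 2]
  After s2: [1, 2, 3]
  After s2: [1, 3, 2]
  After s1: [3, 1, 2]
  After s2: [3, 2, 1]
  After s2: [3, 1, 2]
  After s1: [1, 3, 2]
Final permutation: [1, 3, 2]

[1, 3, 2]


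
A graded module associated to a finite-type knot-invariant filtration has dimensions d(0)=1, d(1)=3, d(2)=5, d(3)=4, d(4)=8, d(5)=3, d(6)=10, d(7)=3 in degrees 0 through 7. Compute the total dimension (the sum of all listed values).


Total dimension = d(0) + d(1) + ... + d(7)
= 1 + 3 + 5 + 4 + 8 + 3 + 10 + 3
= 37

37


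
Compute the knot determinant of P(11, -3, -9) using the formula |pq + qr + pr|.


Step 1: Compute pq + qr + pr.
pq = 11*(-3) = -33
qr = (-3)*(-9) = 27
pr = 11*(-9) = -99
pq + qr + pr = -33 + 27 + (-99) = -105
Step 2: Take absolute value.
det(P(11,-3,-9)) = |-105| = 105

105


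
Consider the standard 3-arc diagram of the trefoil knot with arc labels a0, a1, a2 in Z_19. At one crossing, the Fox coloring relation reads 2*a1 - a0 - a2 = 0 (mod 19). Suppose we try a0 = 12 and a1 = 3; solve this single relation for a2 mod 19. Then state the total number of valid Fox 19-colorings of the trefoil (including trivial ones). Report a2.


Step 1: Apply the given crossing relation 2*a1 - a0 - a2 = 0 (mod 19).
  a2 = 2*a1 - a0 mod 19
  a2 = 2*3 - 12 mod 19
  a2 = 6 - 12 mod 19
  a2 = -6 mod 19 = 13
Step 2: The trefoil has determinant 3.
  Number of Fox p-colorings (p prime) is p^2 if p = 3, else p.
  Since 19 does not divide 3, only trivial (constant) colorings exist.
  (So the trial a0 = 12, a1 = 3 with a0 != a1 does NOT extend to a valid coloring of the whole trefoil: the other two crossing relations require 3*(a1 - a0) = 0 (mod 19), which fails.)
  Total colorings = 19
Step 3: a2 = 13, total Fox 19-colorings = 19

13


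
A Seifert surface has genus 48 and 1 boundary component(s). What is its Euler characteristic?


chi = 2 - 2g - b
= 2 - 2*48 - 1
= 2 - 96 - 1 = -95

-95


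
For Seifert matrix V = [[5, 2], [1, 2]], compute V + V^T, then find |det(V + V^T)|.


Step 1: Form V + V^T where V = [[5, 2], [1, 2]]
  V^T = [[5, 1], [2, 2]]
  V + V^T = [[10, 3], [3, 4]]
Step 2: det(V + V^T) = 10*4 - 3*3
  = 40 - 9 = 31
Step 3: Knot determinant = |det(V + V^T)| = |31| = 31

31


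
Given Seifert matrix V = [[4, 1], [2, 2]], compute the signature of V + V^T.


Step 1: V + V^T = [[8, 3], [3, 4]]
Step 2: trace = 12, det = 23
Step 3: Discriminant = 12^2 - 4*23 = 52
Step 4: Eigenvalues: 9.60555, 2.39445
Step 5: Signature = (# positive eigenvalues) - (# negative eigenvalues) = 2

2


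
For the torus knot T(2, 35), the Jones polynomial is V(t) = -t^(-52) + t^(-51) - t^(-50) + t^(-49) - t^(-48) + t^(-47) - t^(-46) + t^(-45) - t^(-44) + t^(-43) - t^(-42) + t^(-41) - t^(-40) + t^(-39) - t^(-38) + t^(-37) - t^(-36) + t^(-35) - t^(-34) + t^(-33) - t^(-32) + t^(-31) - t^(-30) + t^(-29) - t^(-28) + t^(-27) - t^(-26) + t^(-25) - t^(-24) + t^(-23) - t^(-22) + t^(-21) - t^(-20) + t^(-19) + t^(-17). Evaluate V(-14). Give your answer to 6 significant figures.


Substituting t = -14 into V(t) = -t^(-52) + t^(-51) - t^(-50) + t^(-49) - t^(-48) + t^(-47) - t^(-46) + t^(-45) - t^(-44) + t^(-43) - t^(-42) + t^(-41) - t^(-40) + t^(-39) - t^(-38) + t^(-37) - t^(-36) + t^(-35) - t^(-34) + t^(-33) - t^(-32) + t^(-31) - t^(-30) + t^(-29) - t^(-28) + t^(-27) - t^(-26) + t^(-25) - t^(-24) + t^(-23) - t^(-22) + t^(-21) - t^(-20) + t^(-19) + t^(-17):
  (-)t^(-52) = -2.51966e-60
  (+)t^(-51) = -3.52753e-59
  (-)t^(-50) = -4.93854e-58
  (+)t^(-49) = -6.91395e-57
  (-)t^(-48) = -9.67953e-56
  (+)t^(-47) = -1.35513e-54
  (-)t^(-46) = -1.89719e-53
  (+)t^(-45) = -2.65606e-52
  (-)t^(-44) = -3.71849e-51
  (+)t^(-43) = -5.20588e-50
  (-)t^(-42) = -7.28824e-49
  (+)t^(-41) = -1.02035e-47
  (-)t^(-40) = -1.42849e-46
  (+)t^(-39) = -1.99989e-45
  (-)t^(-38) = -2.79985e-44
  (+)t^(-37) = -3.91979e-43
  (-)t^(-36) = -5.4877e-42
  (+)t^(-35) = -7.68279e-41
  (-)t^(-34) = -1.07559e-39
  (+)t^(-33) = -1.50583e-38
  (-)t^(-32) = -2.10816e-37
  (+)t^(-31) = -2.95142e-36
  (-)t^(-30) = -4.13199e-35
  (+)t^(-29) = -5.78478e-34
  (-)t^(-28) = -8.09869e-33
  (+)t^(-27) = -1.13382e-31
  (-)t^(-26) = -1.58734e-30
  (+)t^(-25) = -2.22228e-29
  (-)t^(-24) = -3.11119e-28
  (+)t^(-23) = -4.35567e-27
  (-)t^(-22) = -6.09794e-26
  (+)t^(-21) = -8.53712e-25
  (-)t^(-20) = -1.1952e-23
  (+)t^(-19) = -1.67327e-22
  (+)t^(-17) = -3.27962e-20
Sum = (-2.51966e-60) + (-3.52753e-59) + (-4.93854e-58) + (-6.91395e-57) + (-9.67953e-56) + (-1.35513e-54) + (-1.89719e-53) + (-2.65606e-52) + (-3.71849e-51) + (-5.20588e-50) + (-7.28824e-49) + (-1.02035e-47) + (-1.42849e-46) + (-1.99989e-45) + (-2.79985e-44) + (-3.91979e-43) + (-5.4877e-42) + (-7.68279e-41) + (-1.07559e-39) + (-1.50583e-38) + (-2.10816e-37) + (-2.95142e-36) + (-4.13199e-35) + (-5.78478e-34) + (-8.09869e-33) + (-1.13382e-31) + (-1.58734e-30) + (-2.22228e-29) + (-3.11119e-28) + (-4.35567e-27) + (-6.09794e-26) + (-8.53712e-25) + (-1.1952e-23) + (-1.67327e-22) + (-3.27962e-20)
= -3.297638882e-20
Rounded to 6 significant figures: -3.29764e-20

-3.29764e-20


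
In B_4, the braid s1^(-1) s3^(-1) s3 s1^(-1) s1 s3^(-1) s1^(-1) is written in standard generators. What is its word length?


The word length counts the number of generators (including inverses).
Listing each generator: s1^(-1), s3^(-1), s3, s1^(-1), s1, s3^(-1), s1^(-1)
There are 7 generators in this braid word.

7


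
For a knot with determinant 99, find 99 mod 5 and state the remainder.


Step 1: A knot is p-colorable if and only if p divides its determinant.
Step 2: Compute 99 mod 5.
99 = 19 * 5 + 4
Step 3: 99 mod 5 = 4
Step 4: The knot is 5-colorable: no

4


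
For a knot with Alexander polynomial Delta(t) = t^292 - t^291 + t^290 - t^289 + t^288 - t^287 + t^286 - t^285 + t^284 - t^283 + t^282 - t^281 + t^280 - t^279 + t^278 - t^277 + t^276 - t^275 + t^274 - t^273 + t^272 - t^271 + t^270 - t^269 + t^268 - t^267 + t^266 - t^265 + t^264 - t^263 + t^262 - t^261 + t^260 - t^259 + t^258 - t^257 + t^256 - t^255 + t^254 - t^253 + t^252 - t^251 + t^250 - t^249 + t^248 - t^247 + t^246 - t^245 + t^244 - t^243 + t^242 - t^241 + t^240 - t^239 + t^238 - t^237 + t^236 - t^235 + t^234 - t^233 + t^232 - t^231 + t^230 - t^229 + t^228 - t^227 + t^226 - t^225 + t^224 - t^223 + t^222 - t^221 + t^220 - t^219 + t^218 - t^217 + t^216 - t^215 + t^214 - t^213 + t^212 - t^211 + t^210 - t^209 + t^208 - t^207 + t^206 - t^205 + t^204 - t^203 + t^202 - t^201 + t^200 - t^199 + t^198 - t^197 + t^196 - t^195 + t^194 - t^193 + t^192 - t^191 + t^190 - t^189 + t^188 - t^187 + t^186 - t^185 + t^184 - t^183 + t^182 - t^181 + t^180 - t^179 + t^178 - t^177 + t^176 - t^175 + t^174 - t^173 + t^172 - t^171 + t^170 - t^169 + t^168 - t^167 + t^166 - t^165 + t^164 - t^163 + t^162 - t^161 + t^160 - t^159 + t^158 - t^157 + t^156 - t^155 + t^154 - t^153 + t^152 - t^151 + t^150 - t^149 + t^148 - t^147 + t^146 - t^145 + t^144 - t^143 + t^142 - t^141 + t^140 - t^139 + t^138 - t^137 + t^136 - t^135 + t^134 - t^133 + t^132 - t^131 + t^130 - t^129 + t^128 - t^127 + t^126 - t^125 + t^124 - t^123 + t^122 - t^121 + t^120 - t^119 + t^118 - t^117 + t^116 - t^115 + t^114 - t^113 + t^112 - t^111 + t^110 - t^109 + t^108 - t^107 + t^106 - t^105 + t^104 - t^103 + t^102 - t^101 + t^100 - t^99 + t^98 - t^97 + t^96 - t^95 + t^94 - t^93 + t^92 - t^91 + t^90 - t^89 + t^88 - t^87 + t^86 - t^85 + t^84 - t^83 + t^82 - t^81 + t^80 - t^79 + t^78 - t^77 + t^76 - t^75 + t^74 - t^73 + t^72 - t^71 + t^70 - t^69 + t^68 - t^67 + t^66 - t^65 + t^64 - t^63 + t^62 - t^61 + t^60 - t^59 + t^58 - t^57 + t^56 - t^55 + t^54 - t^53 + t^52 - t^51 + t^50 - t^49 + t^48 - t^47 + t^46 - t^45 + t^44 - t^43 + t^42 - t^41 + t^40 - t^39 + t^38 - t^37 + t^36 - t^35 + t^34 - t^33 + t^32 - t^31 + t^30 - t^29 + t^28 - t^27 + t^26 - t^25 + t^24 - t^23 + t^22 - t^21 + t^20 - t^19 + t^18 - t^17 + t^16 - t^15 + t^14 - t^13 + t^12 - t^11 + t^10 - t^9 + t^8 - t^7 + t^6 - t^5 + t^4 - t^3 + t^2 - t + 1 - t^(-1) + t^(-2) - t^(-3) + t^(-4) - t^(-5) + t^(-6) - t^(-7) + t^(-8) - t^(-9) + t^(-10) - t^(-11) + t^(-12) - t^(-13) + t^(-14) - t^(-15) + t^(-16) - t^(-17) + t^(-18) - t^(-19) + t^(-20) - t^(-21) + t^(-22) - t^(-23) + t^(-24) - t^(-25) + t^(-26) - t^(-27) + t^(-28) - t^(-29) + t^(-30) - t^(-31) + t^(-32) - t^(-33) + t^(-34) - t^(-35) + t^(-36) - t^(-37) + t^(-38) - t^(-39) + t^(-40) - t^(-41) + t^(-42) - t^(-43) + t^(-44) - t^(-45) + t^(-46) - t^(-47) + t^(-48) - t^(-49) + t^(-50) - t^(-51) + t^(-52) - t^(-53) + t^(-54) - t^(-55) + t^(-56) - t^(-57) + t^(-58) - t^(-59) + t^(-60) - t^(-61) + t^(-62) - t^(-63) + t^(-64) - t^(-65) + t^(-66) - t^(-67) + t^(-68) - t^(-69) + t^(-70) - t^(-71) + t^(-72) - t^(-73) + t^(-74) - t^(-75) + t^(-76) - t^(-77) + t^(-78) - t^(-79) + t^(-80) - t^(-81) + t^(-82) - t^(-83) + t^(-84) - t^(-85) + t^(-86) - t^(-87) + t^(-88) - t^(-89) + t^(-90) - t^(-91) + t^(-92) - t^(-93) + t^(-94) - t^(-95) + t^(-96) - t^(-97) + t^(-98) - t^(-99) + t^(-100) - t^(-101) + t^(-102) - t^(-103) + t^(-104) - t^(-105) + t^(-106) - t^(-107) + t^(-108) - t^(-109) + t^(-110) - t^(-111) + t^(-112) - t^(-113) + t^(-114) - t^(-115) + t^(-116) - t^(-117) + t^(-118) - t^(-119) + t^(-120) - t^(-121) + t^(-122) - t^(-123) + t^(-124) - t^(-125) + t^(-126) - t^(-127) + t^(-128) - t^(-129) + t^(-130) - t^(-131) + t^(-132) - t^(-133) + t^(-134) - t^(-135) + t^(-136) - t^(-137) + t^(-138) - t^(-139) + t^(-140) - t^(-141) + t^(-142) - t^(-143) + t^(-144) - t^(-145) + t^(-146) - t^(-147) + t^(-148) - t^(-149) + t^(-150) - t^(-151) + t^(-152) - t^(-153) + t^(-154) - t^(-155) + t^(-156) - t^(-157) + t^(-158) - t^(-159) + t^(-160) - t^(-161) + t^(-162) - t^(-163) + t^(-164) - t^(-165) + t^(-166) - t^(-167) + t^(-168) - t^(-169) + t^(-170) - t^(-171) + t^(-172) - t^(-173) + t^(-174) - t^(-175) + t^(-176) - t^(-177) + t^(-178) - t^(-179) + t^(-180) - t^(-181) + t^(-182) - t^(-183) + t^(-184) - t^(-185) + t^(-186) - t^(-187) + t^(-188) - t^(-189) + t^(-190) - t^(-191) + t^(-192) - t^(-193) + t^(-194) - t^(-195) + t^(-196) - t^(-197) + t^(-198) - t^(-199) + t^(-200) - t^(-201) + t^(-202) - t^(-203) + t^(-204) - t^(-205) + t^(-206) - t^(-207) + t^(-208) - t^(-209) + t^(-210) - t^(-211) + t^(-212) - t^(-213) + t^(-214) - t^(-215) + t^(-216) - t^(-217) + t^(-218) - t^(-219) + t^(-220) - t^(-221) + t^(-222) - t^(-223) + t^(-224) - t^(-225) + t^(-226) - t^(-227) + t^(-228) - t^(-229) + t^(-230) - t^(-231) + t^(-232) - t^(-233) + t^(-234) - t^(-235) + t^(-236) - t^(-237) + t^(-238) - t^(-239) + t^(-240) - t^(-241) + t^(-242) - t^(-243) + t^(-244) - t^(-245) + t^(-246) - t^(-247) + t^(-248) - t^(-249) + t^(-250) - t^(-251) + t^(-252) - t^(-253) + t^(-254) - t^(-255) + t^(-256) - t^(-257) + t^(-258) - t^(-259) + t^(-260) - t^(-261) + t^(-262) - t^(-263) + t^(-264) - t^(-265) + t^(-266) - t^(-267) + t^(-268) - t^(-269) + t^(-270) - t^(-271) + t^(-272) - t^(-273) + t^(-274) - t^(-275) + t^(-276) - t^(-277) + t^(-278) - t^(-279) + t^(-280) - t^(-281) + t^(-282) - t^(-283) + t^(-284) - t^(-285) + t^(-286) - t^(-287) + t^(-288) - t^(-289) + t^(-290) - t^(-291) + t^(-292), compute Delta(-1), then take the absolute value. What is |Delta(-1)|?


Step 1: The polynomial has 585 terms with alternating signs, exponents from 292 down to -292.
Step 2: Substitute t = -1. The i-th term has coefficient (-1)^i and exponent (m-i),
  so its value is (-1)^i * (-1)^(m-i) = (-1)^m = 1 for every i.
Step 3: All 585 terms equal 1, so Delta(-1) = 585 * (1) = 585
Step 4: |Delta(-1)| = 585

585


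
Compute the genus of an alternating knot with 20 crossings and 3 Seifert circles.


For alternating knots, g = (c - s + 1)/2.
= (20 - 3 + 1)/2
= 18/2 = 9

9


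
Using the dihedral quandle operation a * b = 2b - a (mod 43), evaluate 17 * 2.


17 * 2 = 2*2 - 17 mod 43
= 4 - 17 mod 43
= -13 mod 43 = 30

30


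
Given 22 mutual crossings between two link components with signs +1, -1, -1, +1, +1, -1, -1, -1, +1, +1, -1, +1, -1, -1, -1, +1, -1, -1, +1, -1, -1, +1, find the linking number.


Step 1: Count positive crossings: 9
Step 2: Count negative crossings: 13
Step 3: Sum of signs = 9 - 13 = -4
Step 4: Linking number = sum/2 = -4/2 = -2

-2


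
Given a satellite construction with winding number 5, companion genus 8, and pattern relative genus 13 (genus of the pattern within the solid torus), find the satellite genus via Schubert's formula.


Schubert: g(satellite) = g_rel(pattern) + |winding| * g(companion),
where g_rel(pattern) is the genus of the pattern relative to the solid torus.
= 13 + 5 * 8
= 13 + 40 = 53

53


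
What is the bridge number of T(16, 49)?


The bridge number of T(p,q) is min(p,q).
min(16, 49) = 16

16


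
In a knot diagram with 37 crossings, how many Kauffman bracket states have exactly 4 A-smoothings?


We choose which 4 of 37 crossings get A-smoothings.
C(37, 4) = 37! / (4! * 33!)
= 66045

66045


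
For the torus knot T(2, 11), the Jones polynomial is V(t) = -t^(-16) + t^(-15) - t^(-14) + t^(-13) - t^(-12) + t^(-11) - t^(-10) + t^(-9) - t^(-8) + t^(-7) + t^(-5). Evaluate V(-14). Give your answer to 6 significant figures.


Substituting t = -14 into V(t) = -t^(-16) + t^(-15) - t^(-14) + t^(-13) - t^(-12) + t^(-11) - t^(-10) + t^(-9) - t^(-8) + t^(-7) + t^(-5):
  (-)t^(-16) = -4.59147e-19
  (+)t^(-15) = -6.42805e-18
  (-)t^(-14) = -8.99927e-17
  (+)t^(-13) = -1.2599e-15
  (-)t^(-12) = -1.76386e-14
  (+)t^(-11) = -2.4694e-13
  (-)t^(-10) = -3.45716e-12
  (+)t^(-9) = -4.84003e-11
  (-)t^(-8) = -6.77604e-10
  (+)t^(-7) = -9.48645e-09
  (+)t^(-5) = -1.85934e-06
Sum = (-4.59147e-19) + (-6.42805e-18) + (-8.99927e-17) + (-1.2599e-15) + (-1.76386e-14) + (-2.4694e-13) + (-3.45716e-12) + (-4.84003e-11) + (-6.77604e-10) + (-9.48645e-09) + (-1.85934e-06)
= -1.869560498e-06
Rounded to 6 significant figures: -1.86956e-06

-1.86956e-06


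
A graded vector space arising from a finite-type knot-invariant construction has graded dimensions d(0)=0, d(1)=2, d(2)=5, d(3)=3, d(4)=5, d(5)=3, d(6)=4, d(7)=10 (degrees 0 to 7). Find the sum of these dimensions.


Total dimension = d(0) + d(1) + ... + d(7)
= 0 + 2 + 5 + 3 + 5 + 3 + 4 + 10
= 32

32


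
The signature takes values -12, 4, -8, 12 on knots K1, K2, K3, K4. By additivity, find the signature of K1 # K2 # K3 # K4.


The signature is additive under connected sum.
signature(K1 # K2 # K3 # K4) = (-12) + (4) + (-8) + (12)
= -4

-4


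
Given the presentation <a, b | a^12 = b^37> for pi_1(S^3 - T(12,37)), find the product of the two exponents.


The relation is a^12 = b^37.
Product of exponents = 12 * 37
= 444

444


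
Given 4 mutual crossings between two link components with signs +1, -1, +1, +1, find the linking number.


Step 1: Count positive crossings: 3
Step 2: Count negative crossings: 1
Step 3: Sum of signs = 3 - 1 = 2
Step 4: Linking number = sum/2 = 2/2 = 1

1


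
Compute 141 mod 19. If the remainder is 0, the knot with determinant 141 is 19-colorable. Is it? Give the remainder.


Step 1: A knot is p-colorable if and only if p divides its determinant.
Step 2: Compute 141 mod 19.
141 = 7 * 19 + 8
Step 3: 141 mod 19 = 8
Step 4: The knot is 19-colorable: no

8


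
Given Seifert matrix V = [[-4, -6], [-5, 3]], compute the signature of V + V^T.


Step 1: V + V^T = [[-8, -11], [-11, 6]]
Step 2: trace = -2, det = -169
Step 3: Discriminant = (-2)^2 - 4*(-169) = 680
Step 4: Eigenvalues: 12.0384, -14.0384
Step 5: Signature = (# positive eigenvalues) - (# negative eigenvalues) = 0

0


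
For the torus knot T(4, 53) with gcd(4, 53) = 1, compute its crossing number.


For a torus knot T(p, q) with gcd(p,q)=1,
the crossing number is min(p*(q-1), q*(p-1)).
p*(q-1) = 4*52 = 208
q*(p-1) = 53*3 = 159
min(208, 159) = 159

159


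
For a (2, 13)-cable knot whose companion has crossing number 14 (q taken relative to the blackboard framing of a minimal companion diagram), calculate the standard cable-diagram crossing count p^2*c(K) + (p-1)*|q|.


Step 1: Each of the c(K) crossings of the companion diagram becomes p*p = p^2 crossings among the p parallel strands, and each of the |q| twists s_1 s_2 ... s_(p-1) adds (p-1) crossings.
  Crossings = p^2 * c(K) + (p-1)*|q|
Step 2: = 2^2 * 14 + (2-1)*13
Step 3: = 4*14 + 1*13
Step 4: = 56 + 13 = 69

69


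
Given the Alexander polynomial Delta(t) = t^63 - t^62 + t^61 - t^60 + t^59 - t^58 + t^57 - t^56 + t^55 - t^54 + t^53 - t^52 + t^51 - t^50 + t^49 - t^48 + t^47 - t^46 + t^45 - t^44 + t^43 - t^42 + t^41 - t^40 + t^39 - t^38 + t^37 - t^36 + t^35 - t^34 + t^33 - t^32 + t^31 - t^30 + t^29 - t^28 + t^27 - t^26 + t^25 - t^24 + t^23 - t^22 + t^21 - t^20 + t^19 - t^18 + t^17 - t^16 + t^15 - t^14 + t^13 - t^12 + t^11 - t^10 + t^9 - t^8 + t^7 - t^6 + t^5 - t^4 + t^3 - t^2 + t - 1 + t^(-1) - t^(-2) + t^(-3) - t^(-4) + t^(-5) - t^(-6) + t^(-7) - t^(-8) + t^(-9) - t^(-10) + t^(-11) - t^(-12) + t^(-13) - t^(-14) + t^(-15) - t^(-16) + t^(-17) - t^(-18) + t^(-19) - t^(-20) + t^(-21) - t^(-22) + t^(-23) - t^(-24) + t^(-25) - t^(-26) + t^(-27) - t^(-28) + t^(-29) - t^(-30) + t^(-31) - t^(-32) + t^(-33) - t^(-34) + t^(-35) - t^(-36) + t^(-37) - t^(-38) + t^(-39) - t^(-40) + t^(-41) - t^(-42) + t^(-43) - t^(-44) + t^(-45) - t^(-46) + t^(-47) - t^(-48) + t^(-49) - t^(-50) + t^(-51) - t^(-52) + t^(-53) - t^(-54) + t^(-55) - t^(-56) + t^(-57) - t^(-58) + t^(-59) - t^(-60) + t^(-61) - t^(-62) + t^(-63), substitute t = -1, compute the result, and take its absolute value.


Step 1: The polynomial has 127 terms with alternating signs, exponents from 63 down to -63.
Step 2: Substitute t = -1. The i-th term has coefficient (-1)^i and exponent (m-i),
  so its value is (-1)^i * (-1)^(m-i) = (-1)^m = -1 for every i.
Step 3: All 127 terms equal -1, so Delta(-1) = 127 * (-1) = -127
Step 4: |Delta(-1)| = 127

127


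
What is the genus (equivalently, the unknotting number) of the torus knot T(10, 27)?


For a torus knot T(p,q), both the unknotting number and genus equal (p-1)(q-1)/2.
= (10-1)(27-1)/2
= 9*26/2
= 234/2 = 117

117


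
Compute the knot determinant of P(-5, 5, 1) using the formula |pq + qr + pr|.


Step 1: Compute pq + qr + pr.
pq = (-5)*5 = -25
qr = 5*1 = 5
pr = (-5)*1 = -5
pq + qr + pr = -25 + 5 + (-5) = -25
Step 2: Take absolute value.
det(P(-5,5,1)) = |-25| = 25

25


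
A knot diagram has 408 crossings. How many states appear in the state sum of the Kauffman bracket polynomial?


Each crossing contributes 2 choices (A-smoothing or B-smoothing).
Total states = 2^408 = 661055968790248598951915308032771039828404682964281219284648795274405791236311345825189210439715284847591212025023358304256

661055968790248598951915308032771039828404682964281219284648795274405791236311345825189210439715284847591212025023358304256


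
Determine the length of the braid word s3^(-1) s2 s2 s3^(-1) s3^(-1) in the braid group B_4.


The word length counts the number of generators (including inverses).
Listing each generator: s3^(-1), s2, s2, s3^(-1), s3^(-1)
There are 5 generators in this braid word.

5


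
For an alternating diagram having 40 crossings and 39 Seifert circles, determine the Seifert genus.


For alternating knots, g = (c - s + 1)/2.
= (40 - 39 + 1)/2
= 2/2 = 1

1


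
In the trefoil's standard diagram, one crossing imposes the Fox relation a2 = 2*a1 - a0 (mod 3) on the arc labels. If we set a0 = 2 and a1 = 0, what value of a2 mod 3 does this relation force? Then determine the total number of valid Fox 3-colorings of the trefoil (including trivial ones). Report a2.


Step 1: Apply the given crossing relation 2*a1 - a0 - a2 = 0 (mod 3).
  a2 = 2*a1 - a0 mod 3
  a2 = 2*0 - 2 mod 3
  a2 = 0 - 2 mod 3
  a2 = -2 mod 3 = 1
Step 2: The trefoil has determinant 3.
  Number of Fox p-colorings (p prime) is p^2 if p = 3, else p.
  Since p = 3 divides det = 3, the trefoil is 3-colorable.
  (Indeed for p = 3 any choice of a0, a1 extends to a valid coloring; the trial (a0, a1, a2) = (2, 0, 1) satisfies all three crossing relations.)
  Total colorings = 3^2 = 9
Step 3: a2 = 1, total Fox 3-colorings = 9

1


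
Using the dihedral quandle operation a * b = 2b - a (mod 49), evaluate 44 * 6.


44 * 6 = 2*6 - 44 mod 49
= 12 - 44 mod 49
= -32 mod 49 = 17

17


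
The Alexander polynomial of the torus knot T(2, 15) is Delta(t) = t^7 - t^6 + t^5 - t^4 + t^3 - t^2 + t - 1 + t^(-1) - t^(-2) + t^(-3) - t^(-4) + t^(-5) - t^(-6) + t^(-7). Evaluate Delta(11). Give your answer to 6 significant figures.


Substituting t = 11 into Delta(t) = t^7 - t^6 + t^5 - t^4 + t^3 - t^2 + t - 1 + t^(-1) - t^(-2) + t^(-3) - t^(-4) + t^(-5) - t^(-6) + t^(-7):
Term values: (19487171) + (-1771561) + (161051) + (-14641) + (1331) + (-121) + (11) + (-1) + (0.0909091) + (-0.00826446) + (0.000751315) + (-6.83013e-05) + (6.20921e-06) + (-5.64474e-07) + (5.13158e-08)
Sum = 17863240.08
Rounded to 6 significant figures: 1.78632e+07

1.78632e+07


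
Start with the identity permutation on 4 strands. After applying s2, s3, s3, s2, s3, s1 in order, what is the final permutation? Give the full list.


Starting with identity [1, 2, 3, 4].
Apply generators in sequence:
  After s2: [1, 3, 2, 4]
  After s3: [1, 3, 4, 2]
  After s3: [1, 3, 2, 4]
  After s2: [1, 2, 3, 4]
  After s3: [1, 2, 4, 3]
  After s1: [2, 1, 4, 3]
Final permutation: [2, 1, 4, 3]

[2, 1, 4, 3]


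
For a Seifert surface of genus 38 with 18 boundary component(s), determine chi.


chi = 2 - 2g - b
= 2 - 2*38 - 18
= 2 - 76 - 18 = -92

-92


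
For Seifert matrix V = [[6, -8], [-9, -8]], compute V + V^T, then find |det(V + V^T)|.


Step 1: Form V + V^T where V = [[6, -8], [-9, -8]]
  V^T = [[6, -9], [-8, -8]]
  V + V^T = [[12, -17], [-17, -16]]
Step 2: det(V + V^T) = 12*(-16) - (-17)*(-17)
  = -192 - 289 = -481
Step 3: Knot determinant = |det(V + V^T)| = |-481| = 481

481


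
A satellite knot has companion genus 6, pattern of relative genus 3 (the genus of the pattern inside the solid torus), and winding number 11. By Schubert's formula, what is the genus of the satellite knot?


Schubert: g(satellite) = g_rel(pattern) + |winding| * g(companion),
where g_rel(pattern) is the genus of the pattern relative to the solid torus.
= 3 + 11 * 6
= 3 + 66 = 69

69
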